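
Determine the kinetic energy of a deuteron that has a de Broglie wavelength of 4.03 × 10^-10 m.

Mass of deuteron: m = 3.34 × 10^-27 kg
4.05 × 10^-22 J (or 2.53 × 10^-3 eV)

From λ = h/√(2mKE), we solve for KE:

λ² = h²/(2mKE)
KE = h²/(2mλ²)
KE = (6.626 × 10^-34 J·s)² / (2 × 3.34 × 10^-27 kg × (4.03 × 10^-10 m)²)
KE = 4.05 × 10^-22 J
KE = 2.53 × 10^-3 eV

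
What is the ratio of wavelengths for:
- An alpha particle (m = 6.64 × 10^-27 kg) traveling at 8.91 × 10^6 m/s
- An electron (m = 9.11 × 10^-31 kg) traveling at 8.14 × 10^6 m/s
λ₁/λ₂ = 1.25 × 10^-4

Using λ = h/(mv):

λ₁ = h/(m₁v₁) = 1.12 × 10^-14 m
λ₂ = h/(m₂v₂) = 8.94 × 10^-11 m

Ratio λ₁/λ₂ = (m₂v₂)/(m₁v₁)
         = (9.11 × 10^-31 kg × 8.14 × 10^6 m/s) / (6.64 × 10^-27 kg × 8.91 × 10^6 m/s)
         = 1.25 × 10^-4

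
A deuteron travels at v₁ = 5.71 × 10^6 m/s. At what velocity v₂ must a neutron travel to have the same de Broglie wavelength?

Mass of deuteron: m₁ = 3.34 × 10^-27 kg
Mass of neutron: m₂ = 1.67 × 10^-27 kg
v₂ = 1.14 × 10^7 m/s

For equal de Broglie wavelengths: λ₁ = λ₂

h/(m₁v₁) = h/(m₂v₂)
m₁v₁ = m₂v₂
v₂ = v₁ · (m₁/m₂)

v₂ = 5.71 × 10^6 m/s × (3.34 × 10^-27 kg / 1.67 × 10^-27 kg)
v₂ = 1.14 × 10^7 m/s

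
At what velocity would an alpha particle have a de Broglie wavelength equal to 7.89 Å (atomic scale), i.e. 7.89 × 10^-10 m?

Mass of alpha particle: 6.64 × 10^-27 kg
1.26 × 10^2 m/s

From λ = h/(mv), solve for v:

v = h/(mλ)
v = (6.626 × 10^-34 J·s) / (6.64 × 10^-27 kg × 7.89 × 10^-10 m)
v = 1.26 × 10^2 m/s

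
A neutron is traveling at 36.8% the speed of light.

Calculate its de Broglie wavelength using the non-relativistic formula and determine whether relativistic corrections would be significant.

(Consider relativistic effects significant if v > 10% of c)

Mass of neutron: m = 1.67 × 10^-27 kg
Yes, relativistic corrections are needed.

Using the non-relativistic de Broglie formula λ = h/(mv):

v = 36.8% × c = 1.103 × 10^8 m/s

λ = h/(mv)
λ = (6.626 × 10^-34 J·s) / (1.67 × 10^-27 kg × 1.103 × 10^8 m/s)
λ = 3.60 × 10^-15 m

Since v = 36.8% of c > 10% of c, relativistic corrections ARE significant and the actual wavelength would differ from this non-relativistic estimate.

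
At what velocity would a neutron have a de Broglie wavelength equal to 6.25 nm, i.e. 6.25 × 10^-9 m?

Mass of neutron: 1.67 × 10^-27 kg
6.35 × 10^1 m/s

From λ = h/(mv), solve for v:

v = h/(mλ)
v = (6.626 × 10^-34 J·s) / (1.67 × 10^-27 kg × 6.25 × 10^-9 m)
v = 6.35 × 10^1 m/s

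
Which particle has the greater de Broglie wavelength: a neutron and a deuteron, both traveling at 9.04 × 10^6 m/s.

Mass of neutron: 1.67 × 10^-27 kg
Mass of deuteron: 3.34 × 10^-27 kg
The neutron has the longer wavelength.

Using λ = h/(mv), since both particles have the same velocity, the wavelength depends only on mass.

For neutron: λ₁ = h/(m₁v) = 4.39 × 10^-14 m
For deuteron: λ₂ = h/(m₂v) = 2.19 × 10^-14 m

Since λ ∝ 1/m at constant velocity, the lighter particle has the longer wavelength.

The neutron has the longer de Broglie wavelength.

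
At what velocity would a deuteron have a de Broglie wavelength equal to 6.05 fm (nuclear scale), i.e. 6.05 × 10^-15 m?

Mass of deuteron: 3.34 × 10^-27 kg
3.28 × 10^7 m/s

From λ = h/(mv), solve for v:

v = h/(mλ)
v = (6.626 × 10^-34 J·s) / (3.34 × 10^-27 kg × 6.05 × 10^-15 m)
v = 3.28 × 10^7 m/s

Note: This velocity is 10.9% of the speed of light, so relativistic corrections would be needed for a more accurate calculation.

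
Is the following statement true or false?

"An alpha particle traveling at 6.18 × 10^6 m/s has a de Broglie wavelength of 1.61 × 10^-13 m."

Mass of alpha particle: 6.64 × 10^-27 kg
False

The claim is incorrect.

Using λ = h/(mv):
λ = (6.626 × 10^-34 J·s) / (6.64 × 10^-27 kg × 6.18 × 10^6 m/s)
λ = 1.61 × 10^-14 m

The actual wavelength differs from the claimed 1.61 × 10^-13 m.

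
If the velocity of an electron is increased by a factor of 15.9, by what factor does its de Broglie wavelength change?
The wavelength decreases by a factor of 15.9.

From λ = h/(mv), the wavelength is inversely proportional to velocity:

λ ∝ 1/v

If v → 15.9v, then λ → λ/15.9

When velocity is increased by a factor of 15.9, the wavelength decreases by a factor of 15.9.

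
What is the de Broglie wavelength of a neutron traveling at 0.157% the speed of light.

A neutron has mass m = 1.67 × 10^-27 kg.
8.43 × 10^-13 m

Using the de Broglie relation λ = h/(mv):

v = 0.157% × c = 4.707 × 10^5 m/s

λ = h/(mv)
λ = (6.626 × 10^-34 J·s) / (1.67 × 10^-27 kg × 4.707 × 10^5 m/s)
λ = 8.43 × 10^-13 m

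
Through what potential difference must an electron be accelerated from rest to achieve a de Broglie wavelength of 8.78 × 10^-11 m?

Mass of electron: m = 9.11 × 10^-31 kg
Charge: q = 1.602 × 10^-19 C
195 V

From λ = h/√(2mqV), we solve for V:

λ² = h²/(2mqV)
V = h²/(2mqλ²)
V = (6.626 × 10^-34 J·s)² / (2 × 9.11 × 10^-31 kg × 1.602 × 10^-19 C × (8.78 × 10^-11 m)²)
V = 195 V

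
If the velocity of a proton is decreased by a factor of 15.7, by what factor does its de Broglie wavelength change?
The wavelength increases by a factor of 15.7.

From λ = h/(mv), the wavelength is inversely proportional to velocity:

λ ∝ 1/v

If v → v/15.7, then λ → 15.7λ

When velocity is decreased by a factor of 15.7, the wavelength increases by a factor of 15.7.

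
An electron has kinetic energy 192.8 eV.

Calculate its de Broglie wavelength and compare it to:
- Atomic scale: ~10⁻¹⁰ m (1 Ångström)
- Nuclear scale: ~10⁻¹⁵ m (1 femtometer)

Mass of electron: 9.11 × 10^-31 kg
λ = 8.83 × 10^-11 m, which is between nuclear and atomic scales.

Using λ = h/√(2mKE):

KE = 192.8 eV = 3.089 × 10^-17 J

λ = h/√(2mKE)
λ = (6.626 × 10^-34 J·s) / √(2 × 9.11 × 10^-31 kg × 3.089 × 10^-17 J)
λ = 8.83 × 10^-11 m

Comparison:
- Atomic scale (10⁻¹⁰ m): λ is 0.88× this size
- Nuclear scale (10⁻¹⁵ m): λ is 8.8e+04× this size

The wavelength is between nuclear and atomic scales.

This wavelength is appropriate for probing atomic structure but too large for nuclear physics experiments.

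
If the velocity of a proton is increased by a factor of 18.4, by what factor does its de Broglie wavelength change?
The wavelength decreases by a factor of 18.4.

From λ = h/(mv), the wavelength is inversely proportional to velocity:

λ ∝ 1/v

If v → 18.4v, then λ → λ/18.4

When velocity is increased by a factor of 18.4, the wavelength decreases by a factor of 18.4.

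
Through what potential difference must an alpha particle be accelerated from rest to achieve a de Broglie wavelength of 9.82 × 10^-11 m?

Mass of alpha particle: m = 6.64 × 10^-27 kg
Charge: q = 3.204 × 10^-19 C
1.07 × 10^-2 V

From λ = h/√(2mqV), we solve for V:

λ² = h²/(2mqV)
V = h²/(2mqλ²)
V = (6.626 × 10^-34 J·s)² / (2 × 6.64 × 10^-27 kg × 3.204 × 10^-19 C × (9.82 × 10^-11 m)²)
V = 1.07 × 10^-2 V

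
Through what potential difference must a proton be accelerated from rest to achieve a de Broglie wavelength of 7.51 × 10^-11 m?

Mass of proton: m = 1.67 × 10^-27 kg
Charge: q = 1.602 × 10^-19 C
1.45 × 10^-1 V

From λ = h/√(2mqV), we solve for V:

λ² = h²/(2mqV)
V = h²/(2mqλ²)
V = (6.626 × 10^-34 J·s)² / (2 × 1.67 × 10^-27 kg × 1.602 × 10^-19 C × (7.51 × 10^-11 m)²)
V = 1.45 × 10^-1 V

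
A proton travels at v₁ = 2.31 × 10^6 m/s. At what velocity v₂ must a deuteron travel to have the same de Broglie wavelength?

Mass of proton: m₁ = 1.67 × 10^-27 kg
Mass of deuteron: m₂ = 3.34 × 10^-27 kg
v₂ = 1.16 × 10^6 m/s

For equal de Broglie wavelengths: λ₁ = λ₂

h/(m₁v₁) = h/(m₂v₂)
m₁v₁ = m₂v₂
v₂ = v₁ · (m₁/m₂)

v₂ = 2.31 × 10^6 m/s × (1.67 × 10^-27 kg / 3.34 × 10^-27 kg)
v₂ = 1.16 × 10^6 m/s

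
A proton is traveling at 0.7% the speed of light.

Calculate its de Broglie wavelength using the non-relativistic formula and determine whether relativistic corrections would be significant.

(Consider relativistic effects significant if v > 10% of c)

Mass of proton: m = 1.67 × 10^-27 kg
No, relativistic corrections are not needed.

Using the non-relativistic de Broglie formula λ = h/(mv):

v = 0.7% × c = 2.099 × 10^6 m/s

λ = h/(mv)
λ = (6.626 × 10^-34 J·s) / (1.67 × 10^-27 kg × 2.099 × 10^6 m/s)
λ = 1.89 × 10^-13 m

Since v = 0.7% of c < 10% of c, relativistic corrections are NOT significant and this non-relativistic result is a good approximation.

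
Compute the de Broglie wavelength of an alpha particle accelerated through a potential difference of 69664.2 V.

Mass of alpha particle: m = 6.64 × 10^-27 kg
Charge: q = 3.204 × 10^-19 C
3.85 × 10^-14 m

When a particle is accelerated through voltage V, it gains kinetic energy KE = qV.

The de Broglie wavelength is then λ = h/√(2mqV):

λ = h/√(2mqV)
λ = (6.626 × 10^-34 J·s) / √(2 × 6.64 × 10^-27 kg × 3.204 × 10^-19 C × 69664.2 V)
λ = 3.85 × 10^-14 m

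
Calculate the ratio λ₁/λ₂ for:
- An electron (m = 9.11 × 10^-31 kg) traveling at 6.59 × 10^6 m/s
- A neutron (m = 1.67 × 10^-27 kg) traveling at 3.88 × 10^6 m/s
λ₁/λ₂ = 1.08 × 10^3

Using λ = h/(mv):

λ₁ = h/(m₁v₁) = 1.10 × 10^-10 m
λ₂ = h/(m₂v₂) = 1.02 × 10^-13 m

Ratio λ₁/λ₂ = (m₂v₂)/(m₁v₁)
         = (1.67 × 10^-27 kg × 3.88 × 10^6 m/s) / (9.11 × 10^-31 kg × 6.59 × 10^6 m/s)
         = 1.08 × 10^3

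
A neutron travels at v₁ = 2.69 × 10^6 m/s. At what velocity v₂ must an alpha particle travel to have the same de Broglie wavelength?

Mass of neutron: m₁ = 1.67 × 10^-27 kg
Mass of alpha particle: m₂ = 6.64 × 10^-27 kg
v₂ = 6.77 × 10^5 m/s

For equal de Broglie wavelengths: λ₁ = λ₂

h/(m₁v₁) = h/(m₂v₂)
m₁v₁ = m₂v₂
v₂ = v₁ · (m₁/m₂)

v₂ = 2.69 × 10^6 m/s × (1.67 × 10^-27 kg / 6.64 × 10^-27 kg)
v₂ = 6.77 × 10^5 m/s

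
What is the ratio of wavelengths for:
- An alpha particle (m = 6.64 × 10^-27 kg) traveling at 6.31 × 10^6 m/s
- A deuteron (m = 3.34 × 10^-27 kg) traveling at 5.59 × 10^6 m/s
λ₁/λ₂ = 0.446

Using λ = h/(mv):

λ₁ = h/(m₁v₁) = 1.58 × 10^-14 m
λ₂ = h/(m₂v₂) = 3.55 × 10^-14 m

Ratio λ₁/λ₂ = (m₂v₂)/(m₁v₁)
         = (3.34 × 10^-27 kg × 5.59 × 10^6 m/s) / (6.64 × 10^-27 kg × 6.31 × 10^6 m/s)
         = 0.446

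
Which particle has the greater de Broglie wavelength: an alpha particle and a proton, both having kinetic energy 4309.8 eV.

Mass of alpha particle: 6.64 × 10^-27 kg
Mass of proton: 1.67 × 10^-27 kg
The proton has the longer wavelength.

Using λ = h/√(2mKE):

For alpha particle: λ₁ = h/√(2m₁KE) = 2.19 × 10^-13 m
For proton: λ₂ = h/√(2m₂KE) = 4.36 × 10^-13 m

Since λ ∝ 1/√m at constant kinetic energy, the lighter particle has the longer wavelength.

The proton has the longer de Broglie wavelength.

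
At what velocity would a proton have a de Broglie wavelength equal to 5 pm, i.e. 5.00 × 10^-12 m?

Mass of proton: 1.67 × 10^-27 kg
7.94 × 10^4 m/s

From λ = h/(mv), solve for v:

v = h/(mλ)
v = (6.626 × 10^-34 J·s) / (1.67 × 10^-27 kg × 5.00 × 10^-12 m)
v = 7.94 × 10^4 m/s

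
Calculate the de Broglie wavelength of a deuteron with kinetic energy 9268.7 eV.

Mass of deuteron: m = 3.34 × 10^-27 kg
2.10 × 10^-13 m

Using λ = h/√(2mKE):

First convert KE to Joules: KE = 9268.7 eV = 1.485 × 10^-15 J

λ = h/√(2mKE)
λ = (6.626 × 10^-34 J·s) / √(2 × 3.34 × 10^-27 kg × 1.485 × 10^-15 J)
λ = 2.10 × 10^-13 m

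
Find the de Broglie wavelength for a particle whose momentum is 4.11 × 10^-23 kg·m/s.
1.61 × 10^-11 m

Using the de Broglie relation λ = h/p:

λ = h/p
λ = (6.626 × 10^-34 J·s) / (4.11 × 10^-23 kg·m/s)
λ = 1.61 × 10^-11 m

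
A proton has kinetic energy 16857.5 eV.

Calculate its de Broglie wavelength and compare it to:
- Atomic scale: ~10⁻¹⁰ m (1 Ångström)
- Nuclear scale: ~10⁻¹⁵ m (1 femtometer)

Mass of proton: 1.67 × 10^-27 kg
λ = 2.21 × 10^-13 m, which is between nuclear and atomic scales.

Using λ = h/√(2mKE):

KE = 16857.5 eV = 2.701 × 10^-15 J

λ = h/√(2mKE)
λ = (6.626 × 10^-34 J·s) / √(2 × 1.67 × 10^-27 kg × 2.701 × 10^-15 J)
λ = 2.21 × 10^-13 m

Comparison:
- Atomic scale (10⁻¹⁰ m): λ is 0.0022× this size
- Nuclear scale (10⁻¹⁵ m): λ is 2.2e+02× this size

The wavelength is between nuclear and atomic scales.

This wavelength is appropriate for probing atomic structure but too large for nuclear physics experiments.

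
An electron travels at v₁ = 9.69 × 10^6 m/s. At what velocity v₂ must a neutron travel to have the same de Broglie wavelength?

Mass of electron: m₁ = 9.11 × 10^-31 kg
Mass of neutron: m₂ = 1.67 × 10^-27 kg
v₂ = 5.29 × 10^3 m/s

For equal de Broglie wavelengths: λ₁ = λ₂

h/(m₁v₁) = h/(m₂v₂)
m₁v₁ = m₂v₂
v₂ = v₁ · (m₁/m₂)

v₂ = 9.69 × 10^6 m/s × (9.11 × 10^-31 kg / 1.67 × 10^-27 kg)
v₂ = 5.29 × 10^3 m/s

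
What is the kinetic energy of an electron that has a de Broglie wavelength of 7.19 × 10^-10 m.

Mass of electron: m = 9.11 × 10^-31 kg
4.66 × 10^-19 J (or 2.91 eV)

From λ = h/√(2mKE), we solve for KE:

λ² = h²/(2mKE)
KE = h²/(2mλ²)
KE = (6.626 × 10^-34 J·s)² / (2 × 9.11 × 10^-31 kg × (7.19 × 10^-10 m)²)
KE = 4.66 × 10^-19 J
KE = 2.91 eV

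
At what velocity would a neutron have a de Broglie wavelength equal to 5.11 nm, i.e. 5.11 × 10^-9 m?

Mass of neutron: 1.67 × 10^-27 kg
7.76 × 10^1 m/s

From λ = h/(mv), solve for v:

v = h/(mλ)
v = (6.626 × 10^-34 J·s) / (1.67 × 10^-27 kg × 5.11 × 10^-9 m)
v = 7.76 × 10^1 m/s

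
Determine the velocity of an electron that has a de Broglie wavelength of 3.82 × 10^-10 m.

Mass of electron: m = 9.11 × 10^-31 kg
1.90 × 10^6 m/s

From the de Broglie relation λ = h/(mv), we solve for v:

v = h/(mλ)
v = (6.626 × 10^-34 J·s) / (9.11 × 10^-31 kg × 3.82 × 10^-10 m)
v = 1.90 × 10^6 m/s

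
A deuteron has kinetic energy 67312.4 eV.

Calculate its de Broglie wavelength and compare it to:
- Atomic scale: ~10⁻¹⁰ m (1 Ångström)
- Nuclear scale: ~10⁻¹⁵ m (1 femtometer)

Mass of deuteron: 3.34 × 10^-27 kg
λ = 7.81 × 10^-14 m, which is between nuclear and atomic scales.

Using λ = h/√(2mKE):

KE = 67312.4 eV = 1.078 × 10^-14 J

λ = h/√(2mKE)
λ = (6.626 × 10^-34 J·s) / √(2 × 3.34 × 10^-27 kg × 1.078 × 10^-14 J)
λ = 7.81 × 10^-14 m

Comparison:
- Atomic scale (10⁻¹⁰ m): λ is 0.00078× this size
- Nuclear scale (10⁻¹⁵ m): λ is 78× this size

The wavelength is between nuclear and atomic scales.

This wavelength is appropriate for probing atomic structure but too large for nuclear physics experiments.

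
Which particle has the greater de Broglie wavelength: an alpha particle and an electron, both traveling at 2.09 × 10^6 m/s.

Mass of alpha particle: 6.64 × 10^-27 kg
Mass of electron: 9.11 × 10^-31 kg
The electron has the longer wavelength.

Using λ = h/(mv), since both particles have the same velocity, the wavelength depends only on mass.

For alpha particle: λ₁ = h/(m₁v) = 4.77 × 10^-14 m
For electron: λ₂ = h/(m₂v) = 3.48 × 10^-10 m

Since λ ∝ 1/m at constant velocity, the lighter particle has the longer wavelength.

The electron has the longer de Broglie wavelength.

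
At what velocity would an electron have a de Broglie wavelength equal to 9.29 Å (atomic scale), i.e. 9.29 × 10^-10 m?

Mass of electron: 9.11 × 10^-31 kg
7.83 × 10^5 m/s

From λ = h/(mv), solve for v:

v = h/(mλ)
v = (6.626 × 10^-34 J·s) / (9.11 × 10^-31 kg × 9.29 × 10^-10 m)
v = 7.83 × 10^5 m/s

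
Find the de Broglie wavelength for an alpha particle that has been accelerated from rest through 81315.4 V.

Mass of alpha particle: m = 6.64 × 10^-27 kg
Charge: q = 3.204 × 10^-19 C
3.56 × 10^-14 m

When a particle is accelerated through voltage V, it gains kinetic energy KE = qV.

The de Broglie wavelength is then λ = h/√(2mqV):

λ = h/√(2mqV)
λ = (6.626 × 10^-34 J·s) / √(2 × 6.64 × 10^-27 kg × 3.204 × 10^-19 C × 81315.4 V)
λ = 3.56 × 10^-14 m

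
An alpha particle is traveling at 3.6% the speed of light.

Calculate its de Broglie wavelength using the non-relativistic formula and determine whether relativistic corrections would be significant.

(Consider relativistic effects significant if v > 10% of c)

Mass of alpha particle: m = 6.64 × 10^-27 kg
No, relativistic corrections are not needed.

Using the non-relativistic de Broglie formula λ = h/(mv):

v = 3.6% × c = 1.079 × 10^7 m/s

λ = h/(mv)
λ = (6.626 × 10^-34 J·s) / (6.64 × 10^-27 kg × 1.079 × 10^7 m/s)
λ = 9.25 × 10^-15 m

Since v = 3.6% of c < 10% of c, relativistic corrections are NOT significant and this non-relativistic result is a good approximation.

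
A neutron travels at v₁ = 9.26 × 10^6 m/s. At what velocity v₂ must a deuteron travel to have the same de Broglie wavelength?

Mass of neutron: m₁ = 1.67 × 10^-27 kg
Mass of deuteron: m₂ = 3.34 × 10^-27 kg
v₂ = 4.63 × 10^6 m/s

For equal de Broglie wavelengths: λ₁ = λ₂

h/(m₁v₁) = h/(m₂v₂)
m₁v₁ = m₂v₂
v₂ = v₁ · (m₁/m₂)

v₂ = 9.26 × 10^6 m/s × (1.67 × 10^-27 kg / 3.34 × 10^-27 kg)
v₂ = 4.63 × 10^6 m/s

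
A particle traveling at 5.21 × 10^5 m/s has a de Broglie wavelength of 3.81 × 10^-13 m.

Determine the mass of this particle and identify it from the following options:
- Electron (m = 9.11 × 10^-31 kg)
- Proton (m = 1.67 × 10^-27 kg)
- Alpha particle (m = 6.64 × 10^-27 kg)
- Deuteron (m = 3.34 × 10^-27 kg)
The particle is a deuteron.

From λ = h/(mv), solve for mass:

m = h/(λv)
m = (6.626 × 10^-34 J·s) / (3.81 × 10^-13 m × 5.21 × 10^5 m/s)
m = 3.34 × 10^-27 kg

Comparing with the listed masses, this is closest to a deuteron.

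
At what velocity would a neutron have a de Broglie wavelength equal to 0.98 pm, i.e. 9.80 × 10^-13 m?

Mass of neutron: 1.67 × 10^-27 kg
4.05 × 10^5 m/s

From λ = h/(mv), solve for v:

v = h/(mλ)
v = (6.626 × 10^-34 J·s) / (1.67 × 10^-27 kg × 9.80 × 10^-13 m)
v = 4.05 × 10^5 m/s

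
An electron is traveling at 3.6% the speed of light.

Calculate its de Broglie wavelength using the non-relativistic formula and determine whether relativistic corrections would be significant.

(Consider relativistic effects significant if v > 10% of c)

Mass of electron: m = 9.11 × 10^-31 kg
No, relativistic corrections are not needed.

Using the non-relativistic de Broglie formula λ = h/(mv):

v = 3.6% × c = 1.079 × 10^7 m/s

λ = h/(mv)
λ = (6.626 × 10^-34 J·s) / (9.11 × 10^-31 kg × 1.079 × 10^7 m/s)
λ = 6.74 × 10^-11 m

Since v = 3.6% of c < 10% of c, relativistic corrections are NOT significant and this non-relativistic result is a good approximation.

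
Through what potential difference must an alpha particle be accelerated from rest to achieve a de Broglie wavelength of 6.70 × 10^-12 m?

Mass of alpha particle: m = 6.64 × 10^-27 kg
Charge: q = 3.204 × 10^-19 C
2.30 V

From λ = h/√(2mqV), we solve for V:

λ² = h²/(2mqV)
V = h²/(2mqλ²)
V = (6.626 × 10^-34 J·s)² / (2 × 6.64 × 10^-27 kg × 3.204 × 10^-19 C × (6.70 × 10^-12 m)²)
V = 2.30 V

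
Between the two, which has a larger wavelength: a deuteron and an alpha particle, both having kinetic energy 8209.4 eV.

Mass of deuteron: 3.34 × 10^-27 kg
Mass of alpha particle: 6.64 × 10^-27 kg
The deuteron has the longer wavelength.

Using λ = h/√(2mKE):

For deuteron: λ₁ = h/√(2m₁KE) = 2.24 × 10^-13 m
For alpha particle: λ₂ = h/√(2m₂KE) = 1.59 × 10^-13 m

Since λ ∝ 1/√m at constant kinetic energy, the lighter particle has the longer wavelength.

The deuteron has the longer de Broglie wavelength.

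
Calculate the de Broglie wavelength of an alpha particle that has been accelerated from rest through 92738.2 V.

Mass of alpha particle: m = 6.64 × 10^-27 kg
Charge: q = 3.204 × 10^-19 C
3.34 × 10^-14 m

When a particle is accelerated through voltage V, it gains kinetic energy KE = qV.

The de Broglie wavelength is then λ = h/√(2mqV):

λ = h/√(2mqV)
λ = (6.626 × 10^-34 J·s) / √(2 × 6.64 × 10^-27 kg × 3.204 × 10^-19 C × 92738.2 V)
λ = 3.34 × 10^-14 m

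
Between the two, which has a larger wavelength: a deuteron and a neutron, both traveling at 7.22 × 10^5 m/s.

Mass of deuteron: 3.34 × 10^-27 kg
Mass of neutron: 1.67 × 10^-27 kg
The neutron has the longer wavelength.

Using λ = h/(mv), since both particles have the same velocity, the wavelength depends only on mass.

For deuteron: λ₁ = h/(m₁v) = 2.75 × 10^-13 m
For neutron: λ₂ = h/(m₂v) = 5.50 × 10^-13 m

Since λ ∝ 1/m at constant velocity, the lighter particle has the longer wavelength.

The neutron has the longer de Broglie wavelength.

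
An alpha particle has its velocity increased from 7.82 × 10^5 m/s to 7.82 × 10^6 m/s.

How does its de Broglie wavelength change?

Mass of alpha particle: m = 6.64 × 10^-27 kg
The wavelength decreases by a factor of 10.

Using λ = h/(mv):

Initial wavelength: λ₁ = h/(mv₁) = 1.28 × 10^-13 m
Final wavelength: λ₂ = h/(mv₂) = 1.28 × 10^-14 m

Since λ ∝ 1/v, when velocity increases by a factor of 10, the wavelength decreases by a factor of 10.

λ₂/λ₁ = v₁/v₂ = 1/10

The wavelength decreases by a factor of 10.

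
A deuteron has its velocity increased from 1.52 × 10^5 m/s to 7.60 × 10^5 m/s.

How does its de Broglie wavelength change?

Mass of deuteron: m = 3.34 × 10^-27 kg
The wavelength decreases by a factor of 5.

Using λ = h/(mv):

Initial wavelength: λ₁ = h/(mv₁) = 1.31 × 10^-12 m
Final wavelength: λ₂ = h/(mv₂) = 2.61 × 10^-13 m

Since λ ∝ 1/v, when velocity increases by a factor of 5, the wavelength decreases by a factor of 5.

λ₂/λ₁ = v₁/v₂ = 1/5

The wavelength decreases by a factor of 5.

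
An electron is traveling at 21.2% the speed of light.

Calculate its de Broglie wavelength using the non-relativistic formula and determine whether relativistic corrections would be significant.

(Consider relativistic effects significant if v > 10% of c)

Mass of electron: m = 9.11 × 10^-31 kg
Yes, relativistic corrections are needed.

Using the non-relativistic de Broglie formula λ = h/(mv):

v = 21.2% × c = 6.356 × 10^7 m/s

λ = h/(mv)
λ = (6.626 × 10^-34 J·s) / (9.11 × 10^-31 kg × 6.356 × 10^7 m/s)
λ = 1.14 × 10^-11 m

Since v = 21.2% of c > 10% of c, relativistic corrections ARE significant and the actual wavelength would differ from this non-relativistic estimate.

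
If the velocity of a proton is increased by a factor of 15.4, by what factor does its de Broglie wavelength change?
The wavelength decreases by a factor of 15.4.

From λ = h/(mv), the wavelength is inversely proportional to velocity:

λ ∝ 1/v

If v → 15.4v, then λ → λ/15.4

When velocity is increased by a factor of 15.4, the wavelength decreases by a factor of 15.4.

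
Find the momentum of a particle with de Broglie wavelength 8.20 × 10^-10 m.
8.08 × 10^-25 kg·m/s

From the de Broglie relation λ = h/p, we solve for p:

p = h/λ
p = (6.626 × 10^-34 J·s) / (8.20 × 10^-10 m)
p = 8.08 × 10^-25 kg·m/s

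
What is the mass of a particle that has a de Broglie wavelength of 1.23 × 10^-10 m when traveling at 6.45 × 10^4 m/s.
8.35 × 10^-29 kg

From the de Broglie relation λ = h/(mv), we solve for m:

m = h/(λv)
m = (6.626 × 10^-34 J·s) / (1.23 × 10^-10 m × 6.45 × 10^4 m/s)
m = 8.35 × 10^-29 kg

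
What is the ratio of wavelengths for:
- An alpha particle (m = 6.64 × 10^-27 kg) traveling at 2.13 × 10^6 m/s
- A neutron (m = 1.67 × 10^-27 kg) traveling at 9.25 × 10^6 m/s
λ₁/λ₂ = 1.09

Using λ = h/(mv):

λ₁ = h/(m₁v₁) = 4.68 × 10^-14 m
λ₂ = h/(m₂v₂) = 4.29 × 10^-14 m

Ratio λ₁/λ₂ = (m₂v₂)/(m₁v₁)
         = (1.67 × 10^-27 kg × 9.25 × 10^6 m/s) / (6.64 × 10^-27 kg × 2.13 × 10^6 m/s)
         = 1.09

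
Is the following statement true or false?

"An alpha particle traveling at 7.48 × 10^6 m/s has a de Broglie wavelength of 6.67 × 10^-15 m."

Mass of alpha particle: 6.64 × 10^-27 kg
False

The claim is incorrect.

Using λ = h/(mv):
λ = (6.626 × 10^-34 J·s) / (6.64 × 10^-27 kg × 7.48 × 10^6 m/s)
λ = 1.33 × 10^-14 m

The actual wavelength differs from the claimed 6.67 × 10^-15 m.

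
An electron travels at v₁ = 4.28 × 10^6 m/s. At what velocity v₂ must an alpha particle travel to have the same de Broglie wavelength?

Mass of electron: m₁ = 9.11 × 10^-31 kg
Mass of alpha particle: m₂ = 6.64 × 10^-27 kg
v₂ = 5.87 × 10^2 m/s

For equal de Broglie wavelengths: λ₁ = λ₂

h/(m₁v₁) = h/(m₂v₂)
m₁v₁ = m₂v₂
v₂ = v₁ · (m₁/m₂)

v₂ = 4.28 × 10^6 m/s × (9.11 × 10^-31 kg / 6.64 × 10^-27 kg)
v₂ = 5.87 × 10^2 m/s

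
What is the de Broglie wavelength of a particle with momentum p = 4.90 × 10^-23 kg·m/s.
1.35 × 10^-11 m

Using the de Broglie relation λ = h/p:

λ = h/p
λ = (6.626 × 10^-34 J·s) / (4.90 × 10^-23 kg·m/s)
λ = 1.35 × 10^-11 m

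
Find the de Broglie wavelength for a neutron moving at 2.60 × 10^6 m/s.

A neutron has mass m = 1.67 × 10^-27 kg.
1.53 × 10^-13 m

Using the de Broglie relation λ = h/(mv):

λ = h/(mv)
λ = (6.626 × 10^-34 J·s) / (1.67 × 10^-27 kg × 2.60 × 10^6 m/s)
λ = 1.53 × 10^-13 m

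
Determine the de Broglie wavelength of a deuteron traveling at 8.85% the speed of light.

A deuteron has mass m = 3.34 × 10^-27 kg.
7.48 × 10^-15 m

Using the de Broglie relation λ = h/(mv):

v = 8.85% × c = 2.653 × 10^7 m/s

λ = h/(mv)
λ = (6.626 × 10^-34 J·s) / (3.34 × 10^-27 kg × 2.653 × 10^7 m/s)
λ = 7.48 × 10^-15 m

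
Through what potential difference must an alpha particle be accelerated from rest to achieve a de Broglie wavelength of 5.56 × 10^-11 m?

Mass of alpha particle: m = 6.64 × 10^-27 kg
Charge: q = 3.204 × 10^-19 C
3.34 × 10^-2 V

From λ = h/√(2mqV), we solve for V:

λ² = h²/(2mqV)
V = h²/(2mqλ²)
V = (6.626 × 10^-34 J·s)² / (2 × 6.64 × 10^-27 kg × 3.204 × 10^-19 C × (5.56 × 10^-11 m)²)
V = 3.34 × 10^-2 V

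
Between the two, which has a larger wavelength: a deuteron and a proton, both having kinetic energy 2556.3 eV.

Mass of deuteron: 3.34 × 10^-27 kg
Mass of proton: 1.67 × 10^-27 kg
The proton has the longer wavelength.

Using λ = h/√(2mKE):

For deuteron: λ₁ = h/√(2m₁KE) = 4.01 × 10^-13 m
For proton: λ₂ = h/√(2m₂KE) = 5.67 × 10^-13 m

Since λ ∝ 1/√m at constant kinetic energy, the lighter particle has the longer wavelength.

The proton has the longer de Broglie wavelength.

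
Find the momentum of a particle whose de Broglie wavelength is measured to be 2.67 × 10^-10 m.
2.48 × 10^-24 kg·m/s

From the de Broglie relation λ = h/p, we solve for p:

p = h/λ
p = (6.626 × 10^-34 J·s) / (2.67 × 10^-10 m)
p = 2.48 × 10^-24 kg·m/s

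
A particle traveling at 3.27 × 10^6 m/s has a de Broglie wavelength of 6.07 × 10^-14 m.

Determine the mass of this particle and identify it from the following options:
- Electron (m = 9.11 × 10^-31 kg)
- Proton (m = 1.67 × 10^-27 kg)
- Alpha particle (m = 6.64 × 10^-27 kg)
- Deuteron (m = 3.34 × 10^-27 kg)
The particle is a deuteron.

From λ = h/(mv), solve for mass:

m = h/(λv)
m = (6.626 × 10^-34 J·s) / (6.07 × 10^-14 m × 3.27 × 10^6 m/s)
m = 3.34 × 10^-27 kg

Comparing with the listed masses, this is closest to a deuteron.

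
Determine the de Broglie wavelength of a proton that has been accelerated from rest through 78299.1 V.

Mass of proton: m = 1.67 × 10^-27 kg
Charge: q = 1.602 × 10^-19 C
1.02 × 10^-13 m

When a particle is accelerated through voltage V, it gains kinetic energy KE = qV.

The de Broglie wavelength is then λ = h/√(2mqV):

λ = h/√(2mqV)
λ = (6.626 × 10^-34 J·s) / √(2 × 1.67 × 10^-27 kg × 1.602 × 10^-19 C × 78299.1 V)
λ = 1.02 × 10^-13 m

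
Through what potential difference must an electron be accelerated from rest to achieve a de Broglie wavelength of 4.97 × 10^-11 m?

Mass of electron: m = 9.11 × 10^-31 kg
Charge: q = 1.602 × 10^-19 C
609 V

From λ = h/√(2mqV), we solve for V:

λ² = h²/(2mqV)
V = h²/(2mqλ²)
V = (6.626 × 10^-34 J·s)² / (2 × 9.11 × 10^-31 kg × 1.602 × 10^-19 C × (4.97 × 10^-11 m)²)
V = 609 V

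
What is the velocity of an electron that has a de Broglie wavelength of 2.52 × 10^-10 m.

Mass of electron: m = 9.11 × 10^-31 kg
2.89 × 10^6 m/s

From the de Broglie relation λ = h/(mv), we solve for v:

v = h/(mλ)
v = (6.626 × 10^-34 J·s) / (9.11 × 10^-31 kg × 2.52 × 10^-10 m)
v = 2.89 × 10^6 m/s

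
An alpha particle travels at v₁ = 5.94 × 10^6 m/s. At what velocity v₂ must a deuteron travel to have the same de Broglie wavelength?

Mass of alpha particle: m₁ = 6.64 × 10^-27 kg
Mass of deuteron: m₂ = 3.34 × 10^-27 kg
v₂ = 1.18 × 10^7 m/s

For equal de Broglie wavelengths: λ₁ = λ₂

h/(m₁v₁) = h/(m₂v₂)
m₁v₁ = m₂v₂
v₂ = v₁ · (m₁/m₂)

v₂ = 5.94 × 10^6 m/s × (6.64 × 10^-27 kg / 3.34 × 10^-27 kg)
v₂ = 1.18 × 10^7 m/s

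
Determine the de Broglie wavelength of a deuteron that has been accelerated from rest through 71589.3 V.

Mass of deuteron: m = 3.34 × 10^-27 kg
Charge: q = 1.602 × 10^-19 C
7.57 × 10^-14 m

When a particle is accelerated through voltage V, it gains kinetic energy KE = qV.

The de Broglie wavelength is then λ = h/√(2mqV):

λ = h/√(2mqV)
λ = (6.626 × 10^-34 J·s) / √(2 × 3.34 × 10^-27 kg × 1.602 × 10^-19 C × 71589.3 V)
λ = 7.57 × 10^-14 m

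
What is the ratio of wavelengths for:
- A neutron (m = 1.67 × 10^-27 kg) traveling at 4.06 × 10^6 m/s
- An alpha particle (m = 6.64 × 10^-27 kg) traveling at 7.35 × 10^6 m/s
λ₁/λ₂ = 7.20

Using λ = h/(mv):

λ₁ = h/(m₁v₁) = 9.77 × 10^-14 m
λ₂ = h/(m₂v₂) = 1.36 × 10^-14 m

Ratio λ₁/λ₂ = (m₂v₂)/(m₁v₁)
         = (6.64 × 10^-27 kg × 7.35 × 10^6 m/s) / (1.67 × 10^-27 kg × 4.06 × 10^6 m/s)
         = 7.20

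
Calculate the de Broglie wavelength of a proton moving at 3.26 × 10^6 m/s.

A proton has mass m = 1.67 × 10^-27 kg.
1.22 × 10^-13 m

Using the de Broglie relation λ = h/(mv):

λ = h/(mv)
λ = (6.626 × 10^-34 J·s) / (1.67 × 10^-27 kg × 3.26 × 10^6 m/s)
λ = 1.22 × 10^-13 m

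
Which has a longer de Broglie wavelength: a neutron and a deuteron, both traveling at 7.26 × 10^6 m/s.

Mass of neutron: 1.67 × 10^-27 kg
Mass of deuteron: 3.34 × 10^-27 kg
The neutron has the longer wavelength.

Using λ = h/(mv), since both particles have the same velocity, the wavelength depends only on mass.

For neutron: λ₁ = h/(m₁v) = 5.47 × 10^-14 m
For deuteron: λ₂ = h/(m₂v) = 2.73 × 10^-14 m

Since λ ∝ 1/m at constant velocity, the lighter particle has the longer wavelength.

The neutron has the longer de Broglie wavelength.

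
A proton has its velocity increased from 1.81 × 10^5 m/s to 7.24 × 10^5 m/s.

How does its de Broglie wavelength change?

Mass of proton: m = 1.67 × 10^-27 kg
The wavelength decreases by a factor of 4.

Using λ = h/(mv):

Initial wavelength: λ₁ = h/(mv₁) = 2.19 × 10^-12 m
Final wavelength: λ₂ = h/(mv₂) = 5.48 × 10^-13 m

Since λ ∝ 1/v, when velocity increases by a factor of 4, the wavelength decreases by a factor of 4.

λ₂/λ₁ = v₁/v₂ = 1/4

The wavelength decreases by a factor of 4.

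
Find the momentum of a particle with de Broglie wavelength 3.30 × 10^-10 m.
2.01 × 10^-24 kg·m/s

From the de Broglie relation λ = h/p, we solve for p:

p = h/λ
p = (6.626 × 10^-34 J·s) / (3.30 × 10^-10 m)
p = 2.01 × 10^-24 kg·m/s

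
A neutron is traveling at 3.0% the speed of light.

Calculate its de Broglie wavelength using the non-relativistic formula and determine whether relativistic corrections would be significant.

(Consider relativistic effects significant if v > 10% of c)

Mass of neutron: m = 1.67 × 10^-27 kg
No, relativistic corrections are not needed.

Using the non-relativistic de Broglie formula λ = h/(mv):

v = 3.0% × c = 8.994 × 10^6 m/s

λ = h/(mv)
λ = (6.626 × 10^-34 J·s) / (1.67 × 10^-27 kg × 8.994 × 10^6 m/s)
λ = 4.41 × 10^-14 m

Since v = 3.0% of c < 10% of c, relativistic corrections are NOT significant and this non-relativistic result is a good approximation.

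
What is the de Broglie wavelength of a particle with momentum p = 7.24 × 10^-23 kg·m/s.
9.15 × 10^-12 m

Using the de Broglie relation λ = h/p:

λ = h/p
λ = (6.626 × 10^-34 J·s) / (7.24 × 10^-23 kg·m/s)
λ = 9.15 × 10^-12 m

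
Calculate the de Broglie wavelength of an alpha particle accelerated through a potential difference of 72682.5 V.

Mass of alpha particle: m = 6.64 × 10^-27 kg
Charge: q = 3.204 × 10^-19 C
3.77 × 10^-14 m

When a particle is accelerated through voltage V, it gains kinetic energy KE = qV.

The de Broglie wavelength is then λ = h/√(2mqV):

λ = h/√(2mqV)
λ = (6.626 × 10^-34 J·s) / √(2 × 6.64 × 10^-27 kg × 3.204 × 10^-19 C × 72682.5 V)
λ = 3.77 × 10^-14 m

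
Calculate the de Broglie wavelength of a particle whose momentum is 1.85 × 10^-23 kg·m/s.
3.58 × 10^-11 m

Using the de Broglie relation λ = h/p:

λ = h/p
λ = (6.626 × 10^-34 J·s) / (1.85 × 10^-23 kg·m/s)
λ = 3.58 × 10^-11 m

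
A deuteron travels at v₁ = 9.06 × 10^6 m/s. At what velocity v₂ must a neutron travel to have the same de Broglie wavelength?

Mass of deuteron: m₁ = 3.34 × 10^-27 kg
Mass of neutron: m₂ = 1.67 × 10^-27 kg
v₂ = 1.81 × 10^7 m/s

For equal de Broglie wavelengths: λ₁ = λ₂

h/(m₁v₁) = h/(m₂v₂)
m₁v₁ = m₂v₂
v₂ = v₁ · (m₁/m₂)

v₂ = 9.06 × 10^6 m/s × (3.34 × 10^-27 kg / 1.67 × 10^-27 kg)
v₂ = 1.81 × 10^7 m/s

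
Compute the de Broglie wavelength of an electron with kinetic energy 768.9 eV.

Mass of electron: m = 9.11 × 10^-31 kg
4.42 × 10^-11 m

Using λ = h/√(2mKE):

First convert KE to Joules: KE = 768.9 eV = 1.232 × 10^-16 J

λ = h/√(2mKE)
λ = (6.626 × 10^-34 J·s) / √(2 × 9.11 × 10^-31 kg × 1.232 × 10^-16 J)
λ = 4.42 × 10^-11 m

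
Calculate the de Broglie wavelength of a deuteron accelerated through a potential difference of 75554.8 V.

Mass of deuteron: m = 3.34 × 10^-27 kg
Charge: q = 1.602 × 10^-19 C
7.37 × 10^-14 m

When a particle is accelerated through voltage V, it gains kinetic energy KE = qV.

The de Broglie wavelength is then λ = h/√(2mqV):

λ = h/√(2mqV)
λ = (6.626 × 10^-34 J·s) / √(2 × 3.34 × 10^-27 kg × 1.602 × 10^-19 C × 75554.8 V)
λ = 7.37 × 10^-14 m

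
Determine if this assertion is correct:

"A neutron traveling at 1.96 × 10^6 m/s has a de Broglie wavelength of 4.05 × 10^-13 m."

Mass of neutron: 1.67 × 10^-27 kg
False

The claim is incorrect.

Using λ = h/(mv):
λ = (6.626 × 10^-34 J·s) / (1.67 × 10^-27 kg × 1.96 × 10^6 m/s)
λ = 2.02 × 10^-13 m

The actual wavelength differs from the claimed 4.05 × 10^-13 m.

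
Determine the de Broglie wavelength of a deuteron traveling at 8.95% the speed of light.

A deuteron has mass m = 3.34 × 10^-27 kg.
7.39 × 10^-15 m

Using the de Broglie relation λ = h/(mv):

v = 8.95% × c = 2.683 × 10^7 m/s

λ = h/(mv)
λ = (6.626 × 10^-34 J·s) / (3.34 × 10^-27 kg × 2.683 × 10^7 m/s)
λ = 7.39 × 10^-15 m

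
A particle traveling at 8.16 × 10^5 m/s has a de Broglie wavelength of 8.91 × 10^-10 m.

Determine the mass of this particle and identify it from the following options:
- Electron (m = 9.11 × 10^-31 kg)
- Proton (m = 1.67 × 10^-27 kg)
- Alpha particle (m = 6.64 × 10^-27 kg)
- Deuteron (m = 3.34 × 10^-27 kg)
The particle is an electron.

From λ = h/(mv), solve for mass:

m = h/(λv)
m = (6.626 × 10^-34 J·s) / (8.91 × 10^-10 m × 8.16 × 10^5 m/s)
m = 9.11 × 10^-31 kg

Comparing with the listed masses, this is closest to an electron.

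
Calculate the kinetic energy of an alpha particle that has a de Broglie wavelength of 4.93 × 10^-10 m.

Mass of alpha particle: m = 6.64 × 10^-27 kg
1.36 × 10^-22 J (or 8.49 × 10^-4 eV)

From λ = h/√(2mKE), we solve for KE:

λ² = h²/(2mKE)
KE = h²/(2mλ²)
KE = (6.626 × 10^-34 J·s)² / (2 × 6.64 × 10^-27 kg × (4.93 × 10^-10 m)²)
KE = 1.36 × 10^-22 J
KE = 8.49 × 10^-4 eV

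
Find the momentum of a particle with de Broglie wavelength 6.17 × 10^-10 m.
1.07 × 10^-24 kg·m/s

From the de Broglie relation λ = h/p, we solve for p:

p = h/λ
p = (6.626 × 10^-34 J·s) / (6.17 × 10^-10 m)
p = 1.07 × 10^-24 kg·m/s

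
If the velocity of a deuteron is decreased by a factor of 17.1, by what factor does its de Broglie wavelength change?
The wavelength increases by a factor of 17.1.

From λ = h/(mv), the wavelength is inversely proportional to velocity:

λ ∝ 1/v

If v → v/17.1, then λ → 17.1λ

When velocity is decreased by a factor of 17.1, the wavelength increases by a factor of 17.1.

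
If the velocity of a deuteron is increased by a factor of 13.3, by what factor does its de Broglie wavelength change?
The wavelength decreases by a factor of 13.3.

From λ = h/(mv), the wavelength is inversely proportional to velocity:

λ ∝ 1/v

If v → 13.3v, then λ → λ/13.3

When velocity is increased by a factor of 13.3, the wavelength decreases by a factor of 13.3.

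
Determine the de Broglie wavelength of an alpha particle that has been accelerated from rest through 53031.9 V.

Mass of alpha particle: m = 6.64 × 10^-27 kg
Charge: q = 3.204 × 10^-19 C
4.41 × 10^-14 m

When a particle is accelerated through voltage V, it gains kinetic energy KE = qV.

The de Broglie wavelength is then λ = h/√(2mqV):

λ = h/√(2mqV)
λ = (6.626 × 10^-34 J·s) / √(2 × 6.64 × 10^-27 kg × 3.204 × 10^-19 C × 53031.9 V)
λ = 4.41 × 10^-14 m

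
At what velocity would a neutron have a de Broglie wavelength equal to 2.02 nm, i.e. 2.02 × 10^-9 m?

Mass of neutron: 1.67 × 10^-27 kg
1.96 × 10^2 m/s

From λ = h/(mv), solve for v:

v = h/(mλ)
v = (6.626 × 10^-34 J·s) / (1.67 × 10^-27 kg × 2.02 × 10^-9 m)
v = 1.96 × 10^2 m/s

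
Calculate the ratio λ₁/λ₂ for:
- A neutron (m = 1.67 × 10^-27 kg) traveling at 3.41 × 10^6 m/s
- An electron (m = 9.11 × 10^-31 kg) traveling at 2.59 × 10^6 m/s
λ₁/λ₂ = 4.14 × 10^-4

Using λ = h/(mv):

λ₁ = h/(m₁v₁) = 1.16 × 10^-13 m
λ₂ = h/(m₂v₂) = 2.81 × 10^-10 m

Ratio λ₁/λ₂ = (m₂v₂)/(m₁v₁)
         = (9.11 × 10^-31 kg × 2.59 × 10^6 m/s) / (1.67 × 10^-27 kg × 3.41 × 10^6 m/s)
         = 4.14 × 10^-4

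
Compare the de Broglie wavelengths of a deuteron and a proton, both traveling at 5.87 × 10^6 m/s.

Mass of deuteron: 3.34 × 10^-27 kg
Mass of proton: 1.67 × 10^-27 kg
The proton has the longer wavelength.

Using λ = h/(mv), since both particles have the same velocity, the wavelength depends only on mass.

For deuteron: λ₁ = h/(m₁v) = 3.38 × 10^-14 m
For proton: λ₂ = h/(m₂v) = 6.76 × 10^-14 m

Since λ ∝ 1/m at constant velocity, the lighter particle has the longer wavelength.

The proton has the longer de Broglie wavelength.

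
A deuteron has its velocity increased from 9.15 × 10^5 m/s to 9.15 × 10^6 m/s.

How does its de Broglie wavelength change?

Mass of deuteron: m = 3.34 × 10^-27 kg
The wavelength decreases by a factor of 10.

Using λ = h/(mv):

Initial wavelength: λ₁ = h/(mv₁) = 2.17 × 10^-13 m
Final wavelength: λ₂ = h/(mv₂) = 2.17 × 10^-14 m

Since λ ∝ 1/v, when velocity increases by a factor of 10, the wavelength decreases by a factor of 10.

λ₂/λ₁ = v₁/v₂ = 1/10

The wavelength decreases by a factor of 10.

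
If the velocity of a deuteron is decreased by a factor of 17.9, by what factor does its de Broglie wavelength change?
The wavelength increases by a factor of 17.9.

From λ = h/(mv), the wavelength is inversely proportional to velocity:

λ ∝ 1/v

If v → v/17.9, then λ → 17.9λ

When velocity is decreased by a factor of 17.9, the wavelength increases by a factor of 17.9.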